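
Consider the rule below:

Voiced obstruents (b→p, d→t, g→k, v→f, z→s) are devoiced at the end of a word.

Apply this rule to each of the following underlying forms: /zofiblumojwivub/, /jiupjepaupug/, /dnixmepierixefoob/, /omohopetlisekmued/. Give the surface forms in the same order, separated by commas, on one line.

zofiblumojwivup, jiupjepaupuk, dnixmepierixefoop, omohopetlisekmuet

/zofiblumojwivub/: /b/ is a voiced obstruent in word-final position, so it devoices to [p]. → [zofiblumojwivup].
/jiupjepaupug/: /g/ is a voiced obstruent in word-final position, so it devoices to [k]. → [jiupjepaupuk].
/dnixmepierixefoob/: /b/ is a voiced obstruent in word-final position, so it devoices to [p]. → [dnixmepierixefoop].
/omohopetlisekmued/: /d/ is a voiced obstruent in word-final position, so it devoices to [t]. → [omohopetlisekmuet].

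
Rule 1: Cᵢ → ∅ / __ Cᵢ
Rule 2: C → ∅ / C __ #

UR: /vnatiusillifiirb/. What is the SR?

vnatiusilifiir

Rule 1 (degemination): /ll/ is a geminate; the first /l/ deletes. /vnatiusillifiirb/ → vnatiusilifiirb.
Rule 2 (final cluster simplification): /b/ is the second consonant of a word-final cluster /rb/, so it deletes. /vnatiusilifiirb/ → vnatiusilifiir.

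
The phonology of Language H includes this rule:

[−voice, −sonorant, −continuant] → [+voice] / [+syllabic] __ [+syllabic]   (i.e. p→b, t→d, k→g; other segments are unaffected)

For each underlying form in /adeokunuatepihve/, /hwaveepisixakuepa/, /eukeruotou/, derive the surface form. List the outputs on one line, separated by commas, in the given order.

adeogunuadebihve, hwaveebisixagueba, eugeruodou

/adeokunuatepihve/: /k/ is a voiceless stop between vowels /o/ and /u/, so it voices to [g]. /t/ is a voiceless stop between vowels /a/ and /e/, so it voices to [d]. /p/ is a voiceless stop between vowels /e/ and /i/, so it voices to [b]. → [adeogunuadebihve].
/hwaveepisixakuepa/: /p/ is a voiceless stop between vowels /e/ and /i/, so it voices to [b]. /k/ is a voiceless stop between vowels /a/ and /u/, so it voices to [g]. /p/ is a voiceless stop between vowels /e/ and /a/, so it voices to [b]. → [hwaveebisixagueba].
/eukeruotou/: /k/ is a voiceless stop between vowels /u/ and /e/, so it voices to [g]. /t/ is a voiceless stop between vowels /o/ and /o/, so it voices to [d]. → [eugeruodou].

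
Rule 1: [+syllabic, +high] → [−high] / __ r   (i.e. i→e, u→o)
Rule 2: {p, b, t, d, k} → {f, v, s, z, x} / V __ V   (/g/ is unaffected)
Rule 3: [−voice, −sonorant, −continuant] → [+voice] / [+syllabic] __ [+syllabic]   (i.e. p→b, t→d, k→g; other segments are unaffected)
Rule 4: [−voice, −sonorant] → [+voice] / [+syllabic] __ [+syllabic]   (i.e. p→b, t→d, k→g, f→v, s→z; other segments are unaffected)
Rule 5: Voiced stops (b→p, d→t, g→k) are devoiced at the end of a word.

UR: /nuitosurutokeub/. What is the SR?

nuizozoruzoxeup

Rule 1 (pre-rhotic lowering): /u/ is a high vowel immediately before /r/, so it lowers to [o]. /nuitosurutokeub/ → nuitosorutokeub.
Rule 2 (intervocalic spirantization): /t/ is a stop between vowels /i/ and /o/, so it spirantizes to the fricative [s]. /t/ is a stop between vowels /u/ and /o/, so it spirantizes to the fricative [s]. /k/ is a stop between vowels /o/ and /e/, so it spirantizes to the fricative [x]. /nuitosorutokeub/ → nuisosorusoxeub.
Rule 3 (intervocalic voicing): no segment meets the environment; /nuisosorusoxeub/ is unchanged.
Rule 4 (intervocalic voicing): /s/ is a voiceless obstruent between vowels /i/ and /o/, so it voices to [z]. /s/ is a voiceless obstruent between vowels /o/ and /o/, so it voices to [z]. /s/ is a voiceless obstruent between vowels /u/ and /o/, so it voices to [z]. /nuisosorusoxeub/ → nuizozoruzoxeub.
Rule 5 (final devoicing): /b/ is a voiced stop in word-final position, so it devoices to [p]. /nuizozoruzoxeub/ → nuizozoruzoxeup.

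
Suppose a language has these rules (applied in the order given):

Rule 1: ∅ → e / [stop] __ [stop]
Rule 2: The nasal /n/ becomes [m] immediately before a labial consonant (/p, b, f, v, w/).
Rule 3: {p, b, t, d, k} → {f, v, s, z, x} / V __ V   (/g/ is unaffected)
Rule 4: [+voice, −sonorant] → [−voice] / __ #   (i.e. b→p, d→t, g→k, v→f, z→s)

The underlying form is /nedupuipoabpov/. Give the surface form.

Rule 1 (stop-cluster e-epenthesis): /b/ and /p/ form a stop–stop cluster, so [e] is inserted between them. /nedupuipoabpov/ → nedupuipoabepov.
Rule 2 (nasal place assimilation): no segment meets the environment; /nedupuipoabepov/ is unchanged.
Rule 3 (intervocalic spirantization): /d/ is a stop between vowels /e/ and /u/, so it spirantizes to the fricative [z]. /p/ is a stop between vowels /u/ and /u/, so it spirantizes to the fricative [f]. /p/ is a stop between vowels /i/ and /o/, so it spirantizes to the fricative [f]. /b/ is a stop between vowels /a/ and /e/, so it spirantizes to the fricative [v]. /p/ is a stop between vowels /e/ and /o/, so it spirantizes to the fricative [f]. /nedupuipoabepov/ → nezufuifoavefov.
Rule 4 (final devoicing): /v/ is a voiced obstruent in word-final position, so it devoices to [f]. /nezufuifoavefov/ → nezufuifoavefof.

nezufuifoavefof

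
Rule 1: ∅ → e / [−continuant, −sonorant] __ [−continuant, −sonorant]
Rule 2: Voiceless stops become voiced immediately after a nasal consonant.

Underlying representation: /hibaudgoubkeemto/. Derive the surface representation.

Rule 1 (stop-cluster e-epenthesis): /d/ and /g/ form a stop–stop cluster, so [e] is inserted between them. /b/ and /k/ form a stop–stop cluster, so [e] is inserted between them. /hibaudgoubkeemto/ → hibaudegoubekeemto.
Rule 2 (post-nasal voicing): /t/ is a voiceless stop immediately after the nasal /m/, so it voices to [d]. /hibaudegoubekeemto/ → hibaudegoubekeemdo.

hibaudegoubekeemdo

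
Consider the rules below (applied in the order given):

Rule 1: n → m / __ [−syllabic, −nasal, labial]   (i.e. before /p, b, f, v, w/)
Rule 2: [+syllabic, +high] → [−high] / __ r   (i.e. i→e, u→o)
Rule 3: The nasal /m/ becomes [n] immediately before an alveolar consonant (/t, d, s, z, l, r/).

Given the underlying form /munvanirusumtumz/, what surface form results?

mumvanerusuntunz

Rule 1 (nasal place assimilation): /n/ precedes the labial consonant /v/, so it assimilates in place to [m]. /munvanirusumtumz/ → mumvanirusumtumz.
Rule 2 (pre-rhotic lowering): /i/ is a high vowel immediately before /r/, so it lowers to [e]. /mumvanirusumtumz/ → mumvanerusumtumz.
Rule 3 (nasal place assimilation): /m/ precedes the alveolar consonant /t/, so it assimilates in place to [n]. /m/ precedes the alveolar consonant /z/, so it assimilates in place to [n]. /mumvanerusumtumz/ → mumvanerusuntunz.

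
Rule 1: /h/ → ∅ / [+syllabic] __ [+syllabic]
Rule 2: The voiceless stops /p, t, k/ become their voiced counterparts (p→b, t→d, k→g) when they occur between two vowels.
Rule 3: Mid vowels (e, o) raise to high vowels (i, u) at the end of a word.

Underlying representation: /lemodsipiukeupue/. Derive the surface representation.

lemodsibiugeubui

Rule 1 (intervocalic h-deletion): no segment meets the environment; /lemodsipiukeupue/ is unchanged.
Rule 2 (intervocalic voicing): /p/ is a voiceless stop between vowels /i/ and /i/, so it voices to [b]. /k/ is a voiceless stop between vowels /u/ and /e/, so it voices to [g]. /p/ is a voiceless stop between vowels /u/ and /u/, so it voices to [b]. /lemodsipiukeupue/ → lemodsibiugeubue.
Rule 3 (final vowel raising): /e/ is a mid vowel in word-final position, so it raises to [i]. /lemodsibiugeubue/ → lemodsibiugeubui.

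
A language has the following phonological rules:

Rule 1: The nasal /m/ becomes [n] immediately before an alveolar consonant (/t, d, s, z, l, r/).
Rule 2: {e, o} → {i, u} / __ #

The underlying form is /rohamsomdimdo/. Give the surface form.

Rule 1 (nasal place assimilation): /m/ precedes the alveolar consonant /s/, so it assimilates in place to [n]. /m/ precedes the alveolar consonant /d/, so it assimilates in place to [n]. /m/ precedes the alveolar consonant /d/, so it assimilates in place to [n]. /rohamsomdimdo/ → rohansondindo.
Rule 2 (final vowel raising): /o/ is a mid vowel in word-final position, so it raises to [u]. /rohansondindo/ → rohansondindu.

rohansondindu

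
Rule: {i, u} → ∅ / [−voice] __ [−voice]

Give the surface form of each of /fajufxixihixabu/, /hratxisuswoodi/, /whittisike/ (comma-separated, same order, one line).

fajufxxhxabu, hratxsswoodi, whttske

/fajufxixihixabu/: /i/ is a high vowel flanked by voiceless consonants /x/ and /x/, so it deletes. /i/ is a high vowel flanked by voiceless consonants /x/ and /h/, so it deletes. /i/ is a high vowel flanked by voiceless consonants /h/ and /x/, so it deletes. → [fajufxxhxabu].
/hratxisuswoodi/: /i/ is a high vowel flanked by voiceless consonants /x/ and /s/, so it deletes. /u/ is a high vowel flanked by voiceless consonants /s/ and /s/, so it deletes. → [hratxsswoodi].
/whittisike/: /i/ is a high vowel flanked by voiceless consonants /h/ and /t/, so it deletes. /i/ is a high vowel flanked by voiceless consonants /t/ and /s/, so it deletes. /i/ is a high vowel flanked by voiceless consonants /s/ and /k/, so it deletes. → [whttske].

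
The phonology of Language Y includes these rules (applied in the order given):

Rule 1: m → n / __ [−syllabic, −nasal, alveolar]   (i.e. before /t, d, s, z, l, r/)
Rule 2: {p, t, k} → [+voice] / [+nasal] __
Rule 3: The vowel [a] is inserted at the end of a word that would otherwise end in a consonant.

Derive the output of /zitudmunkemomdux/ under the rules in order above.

zitudmungemonduxa

Rule 1 (nasal place assimilation): /m/ precedes the alveolar consonant /d/, so it assimilates in place to [n]. /zitudmunkemomdux/ → zitudmunkemondux.
Rule 2 (post-nasal voicing): /k/ is a voiceless stop immediately after the nasal /n/, so it voices to [g]. /zitudmunkemondux/ → zitudmungemondux.
Rule 3 (final a-epenthesis): the form ends in the consonant /x/, so [a] is inserted word-finally. /zitudmungemondux/ → zitudmungemonduxa.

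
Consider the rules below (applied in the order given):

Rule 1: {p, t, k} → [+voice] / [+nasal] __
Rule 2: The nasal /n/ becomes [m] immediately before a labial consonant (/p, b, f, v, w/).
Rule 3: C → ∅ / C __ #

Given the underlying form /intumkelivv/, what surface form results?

Rule 1 (post-nasal voicing): /t/ is a voiceless stop immediately after the nasal /n/, so it voices to [d]. /k/ is a voiceless stop immediately after the nasal /m/, so it voices to [g]. /intumkelivv/ → indumgelivv.
Rule 2 (nasal place assimilation): no segment meets the environment; /indumgelivv/ is unchanged.
Rule 3 (final cluster simplification): /v/ is the second consonant of a word-final cluster /vv/, so it deletes. /indumgelivv/ → indumgeliv.

indumgeliv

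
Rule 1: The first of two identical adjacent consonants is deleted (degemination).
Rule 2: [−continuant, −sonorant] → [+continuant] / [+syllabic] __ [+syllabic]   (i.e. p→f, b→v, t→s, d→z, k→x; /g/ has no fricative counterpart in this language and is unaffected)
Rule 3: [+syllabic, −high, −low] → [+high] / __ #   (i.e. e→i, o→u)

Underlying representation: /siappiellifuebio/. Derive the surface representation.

siafielifueviu

Rule 1 (degemination): /pp/ is a geminate; the first /p/ deletes. /ll/ is a geminate; the first /l/ deletes. /siappiellifuebio/ → siapielifuebio.
Rule 2 (intervocalic spirantization): /p/ is a stop between vowels /a/ and /i/, so it spirantizes to the fricative [f]. /b/ is a stop between vowels /e/ and /i/, so it spirantizes to the fricative [v]. /siapielifuebio/ → siafielifuevio.
Rule 3 (final vowel raising): /o/ is a mid vowel in word-final position, so it raises to [u]. /siafielifuevio/ → siafielifueviu.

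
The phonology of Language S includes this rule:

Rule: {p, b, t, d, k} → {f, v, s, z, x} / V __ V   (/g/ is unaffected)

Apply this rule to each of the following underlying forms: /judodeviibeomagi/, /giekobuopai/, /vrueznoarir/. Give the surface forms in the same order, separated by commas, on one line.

/judodeviibeomagi/: /d/ is a stop between vowels /u/ and /o/, so it spirantizes to the fricative [z]. /d/ is a stop between vowels /o/ and /e/, so it spirantizes to the fricative [z]. /b/ is a stop between vowels /i/ and /e/, so it spirantizes to the fricative [v]. → [juzozeviiveomagi].
/giekobuopai/: /k/ is a stop between vowels /e/ and /o/, so it spirantizes to the fricative [x]. /b/ is a stop between vowels /o/ and /u/, so it spirantizes to the fricative [v]. /p/ is a stop between vowels /o/ and /a/, so it spirantizes to the fricative [f]. → [giexovuofai].
/vrueznoarir/: the rule's environment is not met; surfaces unchanged as [vrueznoarir].

juzozeviiveomagi, giexovuofai, vrueznoarir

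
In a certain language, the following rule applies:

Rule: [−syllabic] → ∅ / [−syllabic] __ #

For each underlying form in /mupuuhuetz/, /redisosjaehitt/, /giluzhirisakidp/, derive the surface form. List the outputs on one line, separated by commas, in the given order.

/mupuuhuetz/: /z/ is the second consonant of a word-final cluster /tz/, so it deletes. → [mupuuhuet].
/redisosjaehitt/: /t/ is the second consonant of a word-final cluster /tt/, so it deletes. → [redisosjaehit].
/giluzhirisakidp/: /p/ is the second consonant of a word-final cluster /dp/, so it deletes. → [giluzhirisakid].

mupuuhuet, redisosjaehit, giluzhirisakid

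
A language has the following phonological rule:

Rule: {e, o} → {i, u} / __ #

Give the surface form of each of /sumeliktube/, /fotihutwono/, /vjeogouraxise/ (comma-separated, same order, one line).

/sumeliktube/: /e/ is a mid vowel in word-final position, so it raises to [i]. → [sumeliktubi].
/fotihutwono/: /o/ is a mid vowel in word-final position, so it raises to [u]. → [fotihutwonu].
/vjeogouraxise/: /e/ is a mid vowel in word-final position, so it raises to [i]. → [vjeogouraxisi].

sumeliktubi, fotihutwonu, vjeogouraxisi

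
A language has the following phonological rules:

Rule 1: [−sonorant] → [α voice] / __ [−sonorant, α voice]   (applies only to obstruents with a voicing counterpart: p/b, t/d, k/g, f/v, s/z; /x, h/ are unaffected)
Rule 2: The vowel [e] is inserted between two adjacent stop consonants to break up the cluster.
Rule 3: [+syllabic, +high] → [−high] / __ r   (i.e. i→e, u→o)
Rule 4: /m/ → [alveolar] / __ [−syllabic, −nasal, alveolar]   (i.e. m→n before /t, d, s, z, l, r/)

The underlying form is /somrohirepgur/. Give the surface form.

Rule 1 (regressive voicing assimilation): /p/ precedes the voiced obstruent /g/, so it voices to [b] by assimilation. /somrohirepgur/ → somrohirebgur.
Rule 2 (stop-cluster e-epenthesis): /b/ and /g/ form a stop–stop cluster, so [e] is inserted between them. /somrohirebgur/ → somrohirebegur.
Rule 3 (pre-rhotic lowering): /i/ is a high vowel immediately before /r/, so it lowers to [e]. /u/ is a high vowel immediately before /r/, so it lowers to [o]. /somrohirebegur/ → somroherebegor.
Rule 4 (nasal place assimilation): /m/ precedes the alveolar consonant /r/, so it assimilates in place to [n]. /somroherebegor/ → sonroherebegor.

sonroherebegor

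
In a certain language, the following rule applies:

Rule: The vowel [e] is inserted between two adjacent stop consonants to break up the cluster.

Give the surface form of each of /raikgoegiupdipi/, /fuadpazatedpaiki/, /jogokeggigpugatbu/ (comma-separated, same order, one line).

raikegoegiupedipi, fuadepazatedepaiki, jogokegegigepugatebu

/raikgoegiupdipi/: /k/ and /g/ form a stop–stop cluster, so [e] is inserted between them. /p/ and /d/ form a stop–stop cluster, so [e] is inserted between them. → [raikegoegiupedipi].
/fuadpazatedpaiki/: /d/ and /p/ form a stop–stop cluster, so [e] is inserted between them. /d/ and /p/ form a stop–stop cluster, so [e] is inserted between them. → [fuadepazatedepaiki].
/jogokeggigpugatbu/: /g/ and /g/ form a stop–stop cluster, so [e] is inserted between them. /g/ and /p/ form a stop–stop cluster, so [e] is inserted between them. /t/ and /b/ form a stop–stop cluster, so [e] is inserted between them. → [jogokegegigepugatebu].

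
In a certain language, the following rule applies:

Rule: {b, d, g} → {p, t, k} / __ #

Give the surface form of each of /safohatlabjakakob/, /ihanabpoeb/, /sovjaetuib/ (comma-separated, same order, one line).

safohatlabjakakop, ihanabpoep, sovjaetuip

/safohatlabjakakob/: /b/ is a voiced stop in word-final position, so it devoices to [p]. → [safohatlabjakakop].
/ihanabpoeb/: /b/ is a voiced stop in word-final position, so it devoices to [p]. → [ihanabpoep].
/sovjaetuib/: /b/ is a voiced stop in word-final position, so it devoices to [p]. → [sovjaetuip].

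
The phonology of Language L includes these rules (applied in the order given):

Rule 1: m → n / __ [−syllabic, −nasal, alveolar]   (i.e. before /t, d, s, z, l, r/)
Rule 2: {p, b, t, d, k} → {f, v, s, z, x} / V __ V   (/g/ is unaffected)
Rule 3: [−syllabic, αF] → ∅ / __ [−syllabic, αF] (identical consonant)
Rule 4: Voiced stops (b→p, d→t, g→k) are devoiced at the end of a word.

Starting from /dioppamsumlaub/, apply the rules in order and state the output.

Rule 1 (nasal place assimilation): /m/ precedes the alveolar consonant /s/, so it assimilates in place to [n]. /m/ precedes the alveolar consonant /l/, so it assimilates in place to [n]. /dioppamsumlaub/ → dioppansunlaub.
Rule 2 (intervocalic spirantization): no segment meets the environment; /dioppansunlaub/ is unchanged.
Rule 3 (degemination): /pp/ is a geminate; the first /p/ deletes. /dioppansunlaub/ → diopansunlaub.
Rule 4 (final devoicing): /b/ is a voiced stop in word-final position, so it devoices to [p]. /diopansunlaub/ → diopansunlaup.

diopansunlaup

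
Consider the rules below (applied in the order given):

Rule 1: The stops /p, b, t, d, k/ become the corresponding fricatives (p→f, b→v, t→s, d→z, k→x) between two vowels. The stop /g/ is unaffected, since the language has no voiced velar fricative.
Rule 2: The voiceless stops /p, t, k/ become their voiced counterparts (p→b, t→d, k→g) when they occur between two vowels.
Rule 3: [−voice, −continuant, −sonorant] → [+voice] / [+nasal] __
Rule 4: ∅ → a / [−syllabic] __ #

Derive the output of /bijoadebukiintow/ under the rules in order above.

bijoazevuxiindowa

Rule 1 (intervocalic spirantization): /d/ is a stop between vowels /a/ and /e/, so it spirantizes to the fricative [z]. /b/ is a stop between vowels /e/ and /u/, so it spirantizes to the fricative [v]. /k/ is a stop between vowels /u/ and /i/, so it spirantizes to the fricative [x]. /bijoadebukiintow/ → bijoazevuxiintow.
Rule 2 (intervocalic voicing): no segment meets the environment; /bijoazevuxiintow/ is unchanged.
Rule 3 (post-nasal voicing): /t/ is a voiceless stop immediately after the nasal /n/, so it voices to [d]. /bijoazevuxiintow/ → bijoazevuxiindow.
Rule 4 (final a-epenthesis): the form ends in the consonant /w/, so [a] is inserted word-finally. /bijoazevuxiindow/ → bijoazevuxiindowa.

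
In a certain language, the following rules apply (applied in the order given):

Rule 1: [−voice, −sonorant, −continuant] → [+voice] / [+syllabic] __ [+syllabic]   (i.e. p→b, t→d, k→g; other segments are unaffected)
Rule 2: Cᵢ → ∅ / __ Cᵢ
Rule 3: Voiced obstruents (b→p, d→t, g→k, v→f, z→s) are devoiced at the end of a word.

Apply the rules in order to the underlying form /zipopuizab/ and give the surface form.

zibobuizap

Rule 1 (intervocalic voicing): /p/ is a voiceless stop between vowels /i/ and /o/, so it voices to [b]. /p/ is a voiceless stop between vowels /o/ and /u/, so it voices to [b]. /zipopuizab/ → zibobuizab.
Rule 2 (degemination): no segment meets the environment; /zibobuizab/ is unchanged.
Rule 3 (final devoicing): /b/ is a voiced obstruent in word-final position, so it devoices to [p]. /zibobuizab/ → zibobuizap.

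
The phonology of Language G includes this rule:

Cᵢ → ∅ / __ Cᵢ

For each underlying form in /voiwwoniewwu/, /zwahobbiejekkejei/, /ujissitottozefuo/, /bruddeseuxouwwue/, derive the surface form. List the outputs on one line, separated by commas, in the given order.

voiwoniewu, zwahobiejekejei, ujisitotozefuo, brudeseuxouwue

/voiwwoniewwu/: /ww/ is a geminate; the first /w/ deletes. /ww/ is a geminate; the first /w/ deletes. → [voiwoniewu].
/zwahobbiejekkejei/: /bb/ is a geminate; the first /b/ deletes. /kk/ is a geminate; the first /k/ deletes. → [zwahobiejekejei].
/ujissitottozefuo/: /ss/ is a geminate; the first /s/ deletes. /tt/ is a geminate; the first /t/ deletes. → [ujisitotozefuo].
/bruddeseuxouwwue/: /dd/ is a geminate; the first /d/ deletes. /ww/ is a geminate; the first /w/ deletes. → [brudeseuxouwue].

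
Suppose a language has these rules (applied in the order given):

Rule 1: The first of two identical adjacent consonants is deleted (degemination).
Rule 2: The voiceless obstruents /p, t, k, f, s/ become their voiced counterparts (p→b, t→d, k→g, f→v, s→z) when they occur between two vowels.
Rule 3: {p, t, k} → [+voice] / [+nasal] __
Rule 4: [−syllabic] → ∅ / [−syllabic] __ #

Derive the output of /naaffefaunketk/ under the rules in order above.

naavevaunget

Rule 1 (degemination): /ff/ is a geminate; the first /f/ deletes. /naaffefaunketk/ → naafefaunketk.
Rule 2 (intervocalic voicing): /f/ is a voiceless obstruent between vowels /a/ and /e/, so it voices to [v]. /f/ is a voiceless obstruent between vowels /e/ and /a/, so it voices to [v]. /naafefaunketk/ → naavevaunketk.
Rule 3 (post-nasal voicing): /k/ is a voiceless stop immediately after the nasal /n/, so it voices to [g]. /naavevaunketk/ → naavevaungetk.
Rule 4 (final cluster simplification): /k/ is the second consonant of a word-final cluster /tk/, so it deletes. /naavevaungetk/ → naavevaunget.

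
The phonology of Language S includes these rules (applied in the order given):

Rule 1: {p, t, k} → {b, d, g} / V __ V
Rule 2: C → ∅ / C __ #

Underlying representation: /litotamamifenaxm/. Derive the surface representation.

Rule 1 (intervocalic voicing): /t/ is a voiceless stop between vowels /i/ and /o/, so it voices to [d]. /t/ is a voiceless stop between vowels /o/ and /a/, so it voices to [d]. /litotamamifenaxm/ → lidodamamifenaxm.
Rule 2 (final cluster simplification): /m/ is the second consonant of a word-final cluster /xm/, so it deletes. /lidodamamifenaxm/ → lidodamamifenax.

lidodamamifenax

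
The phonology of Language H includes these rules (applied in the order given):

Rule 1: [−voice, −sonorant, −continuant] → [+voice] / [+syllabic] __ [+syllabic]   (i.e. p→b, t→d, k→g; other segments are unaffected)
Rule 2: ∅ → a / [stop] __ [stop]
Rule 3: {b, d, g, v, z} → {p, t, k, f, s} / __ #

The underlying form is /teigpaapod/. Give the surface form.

Rule 1 (intervocalic voicing): /p/ is a voiceless stop between vowels /a/ and /o/, so it voices to [b]. /teigpaapod/ → teigpaabod.
Rule 2 (stop-cluster a-epenthesis): /g/ and /p/ form a stop–stop cluster, so [a] is inserted between them. /teigpaabod/ → teigapaabod.
Rule 3 (final devoicing): /d/ is a voiced obstruent in word-final position, so it devoices to [t]. /teigapaabod/ → teigapaabot.

teigapaabot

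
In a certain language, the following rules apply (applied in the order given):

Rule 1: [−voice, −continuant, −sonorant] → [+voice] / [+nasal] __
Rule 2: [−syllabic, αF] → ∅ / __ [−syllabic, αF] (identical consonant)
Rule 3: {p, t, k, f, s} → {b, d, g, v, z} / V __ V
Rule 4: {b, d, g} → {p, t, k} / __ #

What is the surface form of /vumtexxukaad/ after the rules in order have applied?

Rule 1 (post-nasal voicing): /t/ is a voiceless stop immediately after the nasal /m/, so it voices to [d]. /vumtexxukaad/ → vumdexxukaad.
Rule 2 (degemination): /xx/ is a geminate; the first /x/ deletes. /vumdexxukaad/ → vumdexukaad.
Rule 3 (intervocalic voicing): /k/ is a voiceless obstruent between vowels /u/ and /a/, so it voices to [g]. /vumdexukaad/ → vumdexugaad.
Rule 4 (final devoicing): /d/ is a voiced stop in word-final position, so it devoices to [t]. /vumdexugaad/ → vumdexugaat.

vumdexugaat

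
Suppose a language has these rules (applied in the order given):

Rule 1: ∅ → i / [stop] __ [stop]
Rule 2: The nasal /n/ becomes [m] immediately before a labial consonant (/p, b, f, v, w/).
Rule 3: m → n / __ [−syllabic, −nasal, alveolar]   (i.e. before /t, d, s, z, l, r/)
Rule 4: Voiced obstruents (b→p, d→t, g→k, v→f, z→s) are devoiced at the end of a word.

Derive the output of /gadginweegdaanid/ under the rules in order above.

Rule 1 (stop-cluster i-epenthesis): /d/ and /g/ form a stop–stop cluster, so [i] is inserted between them. /g/ and /d/ form a stop–stop cluster, so [i] is inserted between them. /gadginweegdaanid/ → gadiginweegidaanid.
Rule 2 (nasal place assimilation): /n/ precedes the labial consonant /w/, so it assimilates in place to [m]. /gadiginweegidaanid/ → gadigimweegidaanid.
Rule 3 (nasal place assimilation): no segment meets the environment; /gadigimweegidaanid/ is unchanged.
Rule 4 (final devoicing): /d/ is a voiced obstruent in word-final position, so it devoices to [t]. /gadigimweegidaanid/ → gadigimweegidaanit.

gadigimweegidaanit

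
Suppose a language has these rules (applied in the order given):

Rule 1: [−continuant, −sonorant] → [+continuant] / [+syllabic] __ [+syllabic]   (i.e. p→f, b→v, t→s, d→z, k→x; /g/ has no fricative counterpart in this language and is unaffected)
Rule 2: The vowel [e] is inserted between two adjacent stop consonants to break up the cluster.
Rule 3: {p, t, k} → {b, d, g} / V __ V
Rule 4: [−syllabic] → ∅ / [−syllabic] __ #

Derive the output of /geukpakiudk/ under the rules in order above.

Rule 1 (intervocalic spirantization): /k/ is a stop between vowels /a/ and /i/, so it spirantizes to the fricative [x]. /geukpakiudk/ → geukpaxiudk.
Rule 2 (stop-cluster e-epenthesis): /k/ and /p/ form a stop–stop cluster, so [e] is inserted between them. /d/ and /k/ form a stop–stop cluster, so [e] is inserted between them. /geukpaxiudk/ → geukepaxiudek.
Rule 3 (intervocalic voicing): /k/ is a voiceless stop between vowels /u/ and /e/, so it voices to [g]. /p/ is a voiceless stop between vowels /e/ and /a/, so it voices to [b]. /geukepaxiudek/ → geugebaxiudek.
Rule 4 (final cluster simplification): no segment meets the environment; /geugebaxiudek/ is unchanged.

geugebaxiudek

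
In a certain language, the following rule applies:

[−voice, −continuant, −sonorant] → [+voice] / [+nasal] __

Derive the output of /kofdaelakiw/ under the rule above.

kofdaelakiw

No segment of /kofdaelakiw/ meets the structural description of the rule, so the form surfaces unchanged.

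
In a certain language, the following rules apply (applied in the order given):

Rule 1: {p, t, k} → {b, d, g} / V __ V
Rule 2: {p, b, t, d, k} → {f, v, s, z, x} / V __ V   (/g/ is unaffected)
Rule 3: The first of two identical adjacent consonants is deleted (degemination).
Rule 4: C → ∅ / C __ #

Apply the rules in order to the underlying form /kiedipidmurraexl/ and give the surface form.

Rule 1 (intervocalic voicing): /p/ is a voiceless stop between vowels /i/ and /i/, so it voices to [b]. /kiedipidmurraexl/ → kiedibidmurraexl.
Rule 2 (intervocalic spirantization): /d/ is a stop between vowels /e/ and /i/, so it spirantizes to the fricative [z]. /b/ is a stop between vowels /i/ and /i/, so it spirantizes to the fricative [v]. /kiedibidmurraexl/ → kiezividmurraexl.
Rule 3 (degemination): /rr/ is a geminate; the first /r/ deletes. /kiezividmurraexl/ → kiezividmuraexl.
Rule 4 (final cluster simplification): /l/ is the second consonant of a word-final cluster /xl/, so it deletes. /kiezividmuraexl/ → kiezividmuraex.

kiezividmuraex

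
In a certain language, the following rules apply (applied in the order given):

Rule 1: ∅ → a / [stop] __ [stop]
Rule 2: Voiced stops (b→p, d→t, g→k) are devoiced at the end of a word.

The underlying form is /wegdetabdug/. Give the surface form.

wegadetabaduk

Rule 1 (stop-cluster a-epenthesis): /g/ and /d/ form a stop–stop cluster, so [a] is inserted between them. /b/ and /d/ form a stop–stop cluster, so [a] is inserted between them. /wegdetabdug/ → wegadetabadug.
Rule 2 (final devoicing): /g/ is a voiced stop in word-final position, so it devoices to [k]. /wegadetabadug/ → wegadetabaduk.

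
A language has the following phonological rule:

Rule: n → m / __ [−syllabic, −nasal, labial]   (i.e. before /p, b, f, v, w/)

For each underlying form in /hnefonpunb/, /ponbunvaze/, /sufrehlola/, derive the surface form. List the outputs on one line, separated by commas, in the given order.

hnefompumb, pombumvaze, sufrehlola

/hnefonpunb/: /n/ precedes the labial consonant /p/, so it assimilates in place to [m]. /n/ precedes the labial consonant /b/, so it assimilates in place to [m]. → [hnefompumb].
/ponbunvaze/: /n/ precedes the labial consonant /b/, so it assimilates in place to [m]. /n/ precedes the labial consonant /v/, so it assimilates in place to [m]. → [pombumvaze].
/sufrehlola/: the rule's environment is not met; surfaces unchanged as [sufrehlola].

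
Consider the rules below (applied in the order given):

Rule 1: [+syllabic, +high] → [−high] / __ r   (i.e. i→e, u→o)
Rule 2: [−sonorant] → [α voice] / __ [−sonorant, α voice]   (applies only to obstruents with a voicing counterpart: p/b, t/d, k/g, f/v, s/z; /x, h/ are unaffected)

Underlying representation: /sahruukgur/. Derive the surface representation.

Rule 1 (pre-rhotic lowering): /u/ is a high vowel immediately before /r/, so it lowers to [o]. /sahruukgur/ → sahruukgor.
Rule 2 (regressive voicing assimilation): /k/ precedes the voiced obstruent /g/, so it voices to [g] by assimilation. /sahruukgor/ → sahruuggor.

sahruuggor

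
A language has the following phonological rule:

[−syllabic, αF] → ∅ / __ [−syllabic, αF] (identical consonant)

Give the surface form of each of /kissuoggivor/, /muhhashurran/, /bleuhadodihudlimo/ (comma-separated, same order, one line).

/kissuoggivor/: /ss/ is a geminate; the first /s/ deletes. /gg/ is a geminate; the first /g/ deletes. → [kisuogivor].
/muhhashurran/: /hh/ is a geminate; the first /h/ deletes. /rr/ is a geminate; the first /r/ deletes. → [muhashuran].
/bleuhadodihudlimo/: the rule's environment is not met; surfaces unchanged as [bleuhadodihudlimo].

kisuogivor, muhashuran, bleuhadodihudlimo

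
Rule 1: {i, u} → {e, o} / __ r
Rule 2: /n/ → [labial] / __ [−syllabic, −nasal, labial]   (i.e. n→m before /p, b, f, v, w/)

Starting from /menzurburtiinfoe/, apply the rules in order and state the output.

menzorbortiimfoe

Rule 1 (pre-rhotic lowering): /u/ is a high vowel immediately before /r/, so it lowers to [o]. /u/ is a high vowel immediately before /r/, so it lowers to [o]. /menzurburtiinfoe/ → menzorbortiinfoe.
Rule 2 (nasal place assimilation): /n/ precedes the labial consonant /f/, so it assimilates in place to [m]. /menzorbortiinfoe/ → menzorbortiimfoe.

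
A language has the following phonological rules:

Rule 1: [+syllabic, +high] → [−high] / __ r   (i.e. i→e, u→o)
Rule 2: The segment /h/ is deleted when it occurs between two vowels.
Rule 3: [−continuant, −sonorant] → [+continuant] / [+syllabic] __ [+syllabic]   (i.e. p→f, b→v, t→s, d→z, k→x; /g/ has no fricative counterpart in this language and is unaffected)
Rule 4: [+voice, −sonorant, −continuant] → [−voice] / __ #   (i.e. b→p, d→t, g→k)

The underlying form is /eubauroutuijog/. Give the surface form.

euvaorousuijok

Rule 1 (pre-rhotic lowering): /u/ is a high vowel immediately before /r/, so it lowers to [o]. /eubauroutuijog/ → eubaoroutuijog.
Rule 2 (intervocalic h-deletion): no segment meets the environment; /eubaoroutuijog/ is unchanged.
Rule 3 (intervocalic spirantization): /b/ is a stop between vowels /u/ and /a/, so it spirantizes to the fricative [v]. /t/ is a stop between vowels /u/ and /u/, so it spirantizes to the fricative [s]. /eubaoroutuijog/ → euvaorousuijog.
Rule 4 (final devoicing): /g/ is a voiced stop in word-final position, so it devoices to [k]. /euvaorousuijog/ → euvaorousuijok.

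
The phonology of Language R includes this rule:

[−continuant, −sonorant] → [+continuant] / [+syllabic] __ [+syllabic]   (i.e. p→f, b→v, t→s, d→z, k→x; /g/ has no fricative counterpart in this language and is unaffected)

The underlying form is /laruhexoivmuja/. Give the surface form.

No segment of /laruhexoivmuja/ meets the structural description of the rule, so the form surfaces unchanged.

laruhexoivmuja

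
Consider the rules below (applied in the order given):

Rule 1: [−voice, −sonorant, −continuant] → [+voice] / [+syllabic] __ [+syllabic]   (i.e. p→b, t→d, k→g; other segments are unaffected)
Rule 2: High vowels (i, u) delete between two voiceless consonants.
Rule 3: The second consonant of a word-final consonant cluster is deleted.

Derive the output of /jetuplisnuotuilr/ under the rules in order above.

jeduplisnuoduil

Rule 1 (intervocalic voicing): /t/ is a voiceless stop between vowels /e/ and /u/, so it voices to [d]. /t/ is a voiceless stop between vowels /o/ and /u/, so it voices to [d]. /jetuplisnuotuilr/ → jeduplisnuoduilr.
Rule 2 (high vowel syncope): no segment meets the environment; /jeduplisnuoduilr/ is unchanged.
Rule 3 (final cluster simplification): /r/ is the second consonant of a word-final cluster /lr/, so it deletes. /jeduplisnuoduilr/ → jeduplisnuoduil.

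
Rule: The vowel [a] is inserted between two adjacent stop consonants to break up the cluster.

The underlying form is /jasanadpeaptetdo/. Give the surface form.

jasanadapeapatetado

/d/ and /p/ form a stop–stop cluster, so [a] is inserted between them.
/p/ and /t/ form a stop–stop cluster, so [a] is inserted between them.
/t/ and /d/ form a stop–stop cluster, so [a] is inserted between them.
Surface form: [jasanadapeapatetado].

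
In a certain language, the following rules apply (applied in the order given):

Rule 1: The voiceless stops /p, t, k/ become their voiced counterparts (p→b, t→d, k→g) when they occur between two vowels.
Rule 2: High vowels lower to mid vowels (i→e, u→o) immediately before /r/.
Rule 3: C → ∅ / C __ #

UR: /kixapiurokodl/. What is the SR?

kixabiorogod

Rule 1 (intervocalic voicing): /p/ is a voiceless stop between vowels /a/ and /i/, so it voices to [b]. /k/ is a voiceless stop between vowels /o/ and /o/, so it voices to [g]. /kixapiurokodl/ → kixabiurogodl.
Rule 2 (pre-rhotic lowering): /u/ is a high vowel immediately before /r/, so it lowers to [o]. /kixabiurogodl/ → kixabiorogodl.
Rule 3 (final cluster simplification): /l/ is the second consonant of a word-final cluster /dl/, so it deletes. /kixabiorogodl/ → kixabiorogod.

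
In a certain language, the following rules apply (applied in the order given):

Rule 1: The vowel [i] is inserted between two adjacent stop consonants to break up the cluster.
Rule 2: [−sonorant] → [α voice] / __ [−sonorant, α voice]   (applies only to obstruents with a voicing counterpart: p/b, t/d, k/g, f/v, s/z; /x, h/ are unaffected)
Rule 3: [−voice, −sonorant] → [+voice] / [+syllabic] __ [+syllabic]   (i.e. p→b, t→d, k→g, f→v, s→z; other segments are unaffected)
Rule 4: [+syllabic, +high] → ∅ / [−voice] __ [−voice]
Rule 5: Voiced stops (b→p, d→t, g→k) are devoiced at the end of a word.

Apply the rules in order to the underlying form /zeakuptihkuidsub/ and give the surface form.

zeagubidihkuitsup

Rule 1 (stop-cluster i-epenthesis): /p/ and /t/ form a stop–stop cluster, so [i] is inserted between them. /zeakuptihkuidsub/ → zeakupitihkuidsub.
Rule 2 (regressive voicing assimilation): /d/ precedes the voiceless obstruent /s/, so it devoices to [t] by assimilation. /zeakupitihkuidsub/ → zeakupitihkuitsub.
Rule 3 (intervocalic voicing): /k/ is a voiceless obstruent between vowels /a/ and /u/, so it voices to [g]. /p/ is a voiceless obstruent between vowels /u/ and /i/, so it voices to [b]. /t/ is a voiceless obstruent between vowels /i/ and /i/, so it voices to [d]. /zeakupitihkuitsub/ → zeagubidihkuitsub.
Rule 4 (high vowel syncope): no segment meets the environment; /zeagubidihkuitsub/ is unchanged.
Rule 5 (final devoicing): /b/ is a voiced stop in word-final position, so it devoices to [p]. /zeagubidihkuitsub/ → zeagubidihkuitsup.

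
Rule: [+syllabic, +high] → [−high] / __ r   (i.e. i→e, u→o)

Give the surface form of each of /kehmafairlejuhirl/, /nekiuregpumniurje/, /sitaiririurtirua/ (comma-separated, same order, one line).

/kehmafairlejuhirl/: /i/ is a high vowel immediately before /r/, so it lowers to [e]. /i/ is a high vowel immediately before /r/, so it lowers to [e]. → [kehmafaerlejuherl].
/nekiuregpumniurje/: /u/ is a high vowel immediately before /r/, so it lowers to [o]. /u/ is a high vowel immediately before /r/, so it lowers to [o]. → [nekioregpumniorje].
/sitaiririurtirua/: /i/ is a high vowel immediately before /r/, so it lowers to [e]. /i/ is a high vowel immediately before /r/, so it lowers to [e]. /u/ is a high vowel immediately before /r/, so it lowers to [o]. /i/ is a high vowel immediately before /r/, so it lowers to [e]. → [sitaereriorterua].

kehmafaerlejuherl, nekioregpumniorje, sitaereriorterua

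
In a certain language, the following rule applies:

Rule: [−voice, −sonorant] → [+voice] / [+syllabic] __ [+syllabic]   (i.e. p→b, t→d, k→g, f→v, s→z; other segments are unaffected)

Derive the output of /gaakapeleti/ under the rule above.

/k/ is a voiceless obstruent between vowels /a/ and /a/, so it voices to [g].
/p/ is a voiceless obstruent between vowels /a/ and /e/, so it voices to [b].
/t/ is a voiceless obstruent between vowels /e/ and /i/, so it voices to [d].
Surface form: [gaagabeledi].

gaagabeledi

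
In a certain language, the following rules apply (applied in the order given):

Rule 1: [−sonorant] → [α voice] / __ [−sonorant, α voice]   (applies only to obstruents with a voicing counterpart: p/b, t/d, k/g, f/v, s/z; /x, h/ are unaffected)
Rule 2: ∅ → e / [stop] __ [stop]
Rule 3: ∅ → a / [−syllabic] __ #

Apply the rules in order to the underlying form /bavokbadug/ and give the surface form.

Rule 1 (regressive voicing assimilation): /k/ precedes the voiced obstruent /b/, so it voices to [g] by assimilation. /bavokbadug/ → bavogbadug.
Rule 2 (stop-cluster e-epenthesis): /g/ and /b/ form a stop–stop cluster, so [e] is inserted between them. /bavogbadug/ → bavogebadug.
Rule 3 (final a-epenthesis): the form ends in the consonant /g/, so [a] is inserted word-finally. /bavogebadug/ → bavogebaduga.

bavogebaduga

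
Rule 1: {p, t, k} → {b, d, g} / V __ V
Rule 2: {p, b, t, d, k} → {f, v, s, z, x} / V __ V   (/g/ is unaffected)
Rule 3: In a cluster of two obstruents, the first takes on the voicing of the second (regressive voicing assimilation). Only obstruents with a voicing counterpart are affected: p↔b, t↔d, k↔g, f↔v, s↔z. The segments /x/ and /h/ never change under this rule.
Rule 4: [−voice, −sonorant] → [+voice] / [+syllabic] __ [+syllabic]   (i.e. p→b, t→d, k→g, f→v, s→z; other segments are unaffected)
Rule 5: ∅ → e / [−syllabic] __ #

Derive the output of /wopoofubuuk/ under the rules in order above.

wovoovuvuuke

Rule 1 (intervocalic voicing): /p/ is a voiceless stop between vowels /o/ and /o/, so it voices to [b]. /wopoofubuuk/ → woboofubuuk.
Rule 2 (intervocalic spirantization): /b/ is a stop between vowels /o/ and /o/, so it spirantizes to the fricative [v]. /b/ is a stop between vowels /u/ and /u/, so it spirantizes to the fricative [v]. /woboofubuuk/ → wovoofuvuuk.
Rule 3 (regressive voicing assimilation): no segment meets the environment; /wovoofuvuuk/ is unchanged.
Rule 4 (intervocalic voicing): /f/ is a voiceless obstruent between vowels /o/ and /u/, so it voices to [v]. /wovoofuvuuk/ → wovoovuvuuk.
Rule 5 (final e-epenthesis): the form ends in the consonant /k/, so [e] is inserted word-finally. /wovoovuvuuk/ → wovoovuvuuke.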